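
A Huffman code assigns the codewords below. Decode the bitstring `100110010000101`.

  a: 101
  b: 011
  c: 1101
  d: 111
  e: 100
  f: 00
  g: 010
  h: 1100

ehefa

Read left to right; each codeword is recognised as soon as it completes (prefix code):
  100→e | 1100→h | 100→e | 00→f | 101→a
Decoded message: ehefa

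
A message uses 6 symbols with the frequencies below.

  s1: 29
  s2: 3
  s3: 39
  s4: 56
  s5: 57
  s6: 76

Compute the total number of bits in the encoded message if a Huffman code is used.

Merge the two smallest weights repeatedly:
merge s2(3) and s1(29): 32
merge 32 and s3(39): 71
merge s4(56) and s5(57): 113
merge 71 and s6(76): 147
merge 113 and 147: 260
Total encoded bits = sum of merged weights = 32 + 71 + 113 + 147 + 260 = 623.

623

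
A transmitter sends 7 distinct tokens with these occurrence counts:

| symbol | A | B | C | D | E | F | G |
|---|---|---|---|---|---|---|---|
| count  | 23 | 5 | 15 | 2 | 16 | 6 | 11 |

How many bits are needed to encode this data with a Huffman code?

Build the Huffman tree bottom-up:
merge D(2) and B(5): 7
merge F(6) and 7: 13
merge G(11) and 13: 24
merge C(15) and E(16): 31
merge A(23) and 24: 47
merge 31 and 47: 78
Each symbol's bit-cost is frequency × depth; summing gives 200 bits (equivalently 7 + 13 + 24 + 31 + 47 + 78).

200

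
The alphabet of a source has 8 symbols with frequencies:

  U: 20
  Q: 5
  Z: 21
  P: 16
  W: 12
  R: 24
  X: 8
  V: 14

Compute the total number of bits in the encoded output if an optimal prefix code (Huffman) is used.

349

Greedily combine the two least-frequent nodes:
merge Q(5) and X(8): 13
merge W(12) and 13: 25
merge V(14) and P(16): 30
merge U(20) and Z(21): 41
merge R(24) and 25: 49
merge 30 and 41: 71
merge 49 and 71: 120
Total encoded bits = sum of merged weights = 13 + 25 + 30 + 41 + 49 + 71 + 120 = 349.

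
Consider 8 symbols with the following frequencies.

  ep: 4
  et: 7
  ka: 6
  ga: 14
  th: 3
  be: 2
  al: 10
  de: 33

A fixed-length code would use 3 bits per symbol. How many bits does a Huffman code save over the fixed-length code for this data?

Fixed-length: 3 bits × 79 symbols = 237 bits.
Huffman merges:
be(2) + th(3) → 5
ep(4) + 5 → 9
ka(6) + et(7) → 13
9 + al(10) → 19
13 + ga(14) → 27
19 + 27 → 46
de(33) + 46 → 79
Huffman total = 5 + 9 + 13 + 19 + 27 + 46 + 79 = 198 bits.
Saving = 237 − 198 = 39 bits.

39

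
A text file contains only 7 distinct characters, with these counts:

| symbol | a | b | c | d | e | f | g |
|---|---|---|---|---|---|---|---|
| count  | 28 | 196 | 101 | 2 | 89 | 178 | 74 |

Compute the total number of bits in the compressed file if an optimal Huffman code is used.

1660

Merge the two smallest weights repeatedly:
combine d(2), a(28) → 30
combine 30, g(74) → 104
combine e(89), c(101) → 190
combine 104, f(178) → 282
combine 190, b(196) → 386
combine 282, 386 → 668
Total encoded bits = sum of merged weights = 30 + 104 + 190 + 282 + 386 + 668 = 1660.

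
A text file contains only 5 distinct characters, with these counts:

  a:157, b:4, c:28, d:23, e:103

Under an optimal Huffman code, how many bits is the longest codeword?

4

Merge the two lowest-weight nodes at each step:
b(4) + d(23) → 27
27 + c(28) → 55
55 + e(103) → 158
a(157) + 158 → 315
The rarest symbols sit at the bottom; the longest codeword is 4 bits.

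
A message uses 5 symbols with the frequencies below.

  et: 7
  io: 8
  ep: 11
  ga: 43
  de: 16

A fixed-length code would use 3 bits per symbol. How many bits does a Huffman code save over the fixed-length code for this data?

Fixed-length: 3 bits × 85 symbols = 255 bits.
Huffman merges:
merge et(7) and io(8): 15
merge ep(11) and 15: 26
merge de(16) and 26: 42
merge 42 and ga(43): 85
Huffman total = 15 + 26 + 42 + 85 = 168 bits.
Saving = 255 − 168 = 87 bits.

87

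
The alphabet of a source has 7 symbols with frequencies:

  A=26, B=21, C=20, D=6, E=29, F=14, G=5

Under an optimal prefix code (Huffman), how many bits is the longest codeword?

Merge the two lowest-weight nodes at each step:
G(5) + D(6) → 11
11 + F(14) → 25
C(20) + B(21) → 41
25 + A(26) → 51
E(29) + 41 → 70
51 + 70 → 121
The first pair merged (G, D) ends up deepest, at depth 4.

4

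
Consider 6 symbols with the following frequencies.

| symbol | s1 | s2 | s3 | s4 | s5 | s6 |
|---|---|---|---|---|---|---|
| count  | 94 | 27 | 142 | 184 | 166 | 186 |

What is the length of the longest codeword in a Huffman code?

4

Merge the two lowest-weight nodes at each step:
combine s2(27), s1(94) → 121
combine 121, s3(142) → 263
combine s5(166), s4(184) → 350
combine s6(186), 263 → 449
combine 350, 449 → 799
Maximum depth reached is 4.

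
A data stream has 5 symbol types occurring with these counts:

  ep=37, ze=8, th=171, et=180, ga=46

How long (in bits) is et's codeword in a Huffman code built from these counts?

Huffman merges, smallest pair first:
combine ze(8), ep(37) → 45
combine 45, ga(46) → 91
combine 91, th(171) → 262
combine et(180), 262 → 442
et sits one level below the root: a 1-bit codeword.

1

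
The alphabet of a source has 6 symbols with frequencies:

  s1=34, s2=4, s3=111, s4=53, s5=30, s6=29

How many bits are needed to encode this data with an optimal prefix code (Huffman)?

594

Build the Huffman tree bottom-up:
s2(4) + s6(29) → 33
s5(30) + 33 → 63
s1(34) + s4(53) → 87
63 + 87 → 150
s3(111) + 150 → 261
Total encoded bits = sum of merged weights = 33 + 63 + 87 + 150 + 261 = 594.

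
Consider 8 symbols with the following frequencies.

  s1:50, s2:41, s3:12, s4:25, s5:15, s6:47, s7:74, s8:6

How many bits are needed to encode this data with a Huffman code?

737

Merge the two smallest weights repeatedly:
merge s8(6) and s3(12): 18
merge s5(15) and 18: 33
merge s4(25) and 33: 58
merge s2(41) and s6(47): 88
merge s1(50) and 58: 108
merge s7(74) and 88: 162
merge 108 and 162: 270
The encoded length is the sum of every internal node's weight: 18 + 33 + 58 + 88 + 108 + 162 + 270 = 737 bits.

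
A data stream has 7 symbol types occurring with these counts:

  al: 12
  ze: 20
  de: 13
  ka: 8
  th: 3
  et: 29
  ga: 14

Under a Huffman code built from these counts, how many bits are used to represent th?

Repeatedly merge the two smallest:
merge th(3) and ka(8): 11
merge 11 and al(12): 23
merge de(13) and ga(14): 27
merge ze(20) and 23: 43
merge 27 and et(29): 56
merge 43 and 56: 99
The subtree containing th is merged 4 times, so code length = 4.

4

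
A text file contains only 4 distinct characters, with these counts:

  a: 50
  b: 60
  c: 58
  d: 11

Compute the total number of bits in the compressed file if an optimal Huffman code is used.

358

Build the Huffman tree bottom-up:
combine d(11), a(50) → 61
combine c(58), b(60) → 118
combine 61, 118 → 179
Total encoded bits = sum of merged weights = 61 + 118 + 179 = 358.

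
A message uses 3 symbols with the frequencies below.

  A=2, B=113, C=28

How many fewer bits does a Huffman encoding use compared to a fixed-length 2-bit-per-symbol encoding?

113

Fixed-length: 2 bits × 143 symbols = 286 bits.
Huffman merges:
combine A(2), C(28) → 30
combine 30, B(113) → 143
Huffman total = 30 + 143 = 173 bits.
Saving = 286 − 173 = 113 bits.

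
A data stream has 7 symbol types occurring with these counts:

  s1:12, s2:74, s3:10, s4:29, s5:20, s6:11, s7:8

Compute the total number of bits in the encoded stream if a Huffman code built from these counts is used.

385

Build the Huffman tree bottom-up:
s7(8) + s3(10) → 18
s6(11) + s1(12) → 23
18 + s5(20) → 38
23 + s4(29) → 52
38 + 52 → 90
s2(74) + 90 → 164
The encoded length is the sum of every internal node's weight: 18 + 23 + 38 + 52 + 90 + 164 = 385 bits.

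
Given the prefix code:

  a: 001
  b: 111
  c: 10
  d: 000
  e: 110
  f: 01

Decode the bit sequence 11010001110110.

ecaee

Read left to right; each codeword is recognised as soon as it completes (prefix code):
  110→e | 10→c | 001→a | 110→e | 110→e
Decoded message: ecaee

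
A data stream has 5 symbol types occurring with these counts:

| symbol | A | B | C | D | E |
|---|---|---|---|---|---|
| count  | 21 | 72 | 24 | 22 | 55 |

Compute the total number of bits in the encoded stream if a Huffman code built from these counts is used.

426

Greedily combine the two least-frequent nodes:
combine A(21), D(22) → 43
combine C(24), 43 → 67
combine E(55), 67 → 122
combine B(72), 122 → 194
Each symbol's bit-cost is frequency × depth; summing gives 426 bits (equivalently 43 + 67 + 122 + 194).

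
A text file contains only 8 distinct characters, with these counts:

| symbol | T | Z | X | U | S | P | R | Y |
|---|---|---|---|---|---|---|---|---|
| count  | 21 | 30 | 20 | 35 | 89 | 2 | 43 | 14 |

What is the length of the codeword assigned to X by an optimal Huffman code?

4

Repeatedly merge the two smallest:
merge P(2) and Y(14): 16
merge 16 and X(20): 36
merge T(21) and Z(30): 51
merge U(35) and 36: 71
merge R(43) and 51: 94
merge 71 and S(89): 160
merge 94 and 160: 254
The subtree containing X is merged 4 times, so code length = 4.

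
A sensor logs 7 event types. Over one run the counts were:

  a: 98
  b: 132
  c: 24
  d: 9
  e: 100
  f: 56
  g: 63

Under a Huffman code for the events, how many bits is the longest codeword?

5

Merge the two lowest-weight nodes at each step:
combine d(9), c(24) → 33
combine 33, f(56) → 89
combine g(63), 89 → 152
combine a(98), e(100) → 198
combine b(132), 152 → 284
combine 198, 284 → 482
The first pair merged (d, c) ends up deepest, at depth 5.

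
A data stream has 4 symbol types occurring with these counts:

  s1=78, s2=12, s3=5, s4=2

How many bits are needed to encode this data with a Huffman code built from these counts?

Greedily combine the two least-frequent nodes:
s4(2) + s3(5) → 7
7 + s2(12) → 19
19 + s1(78) → 97
Total encoded bits = sum of merged weights = 7 + 19 + 97 = 123.

123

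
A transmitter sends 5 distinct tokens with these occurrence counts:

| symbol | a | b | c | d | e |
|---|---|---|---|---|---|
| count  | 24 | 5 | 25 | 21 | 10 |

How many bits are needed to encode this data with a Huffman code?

185

Build the Huffman tree bottom-up:
merge b(5) and e(10): 15
merge 15 and d(21): 36
merge a(24) and c(25): 49
merge 36 and 49: 85
The encoded length is the sum of every internal node's weight: 15 + 36 + 49 + 85 = 185 bits.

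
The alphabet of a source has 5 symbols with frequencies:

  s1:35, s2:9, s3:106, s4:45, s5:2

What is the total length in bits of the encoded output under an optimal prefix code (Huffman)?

345

Merge the two smallest weights repeatedly:
s5(2) + s2(9) → 11
11 + s1(35) → 46
s4(45) + 46 → 91
91 + s3(106) → 197
Each symbol's bit-cost is frequency × depth; summing gives 345 bits (equivalently 11 + 46 + 91 + 197).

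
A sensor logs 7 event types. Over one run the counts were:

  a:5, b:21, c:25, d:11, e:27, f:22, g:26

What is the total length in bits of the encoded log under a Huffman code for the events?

Build the Huffman tree bottom-up:
combine a(5), d(11) → 16
combine 16, b(21) → 37
combine f(22), c(25) → 47
combine g(26), e(27) → 53
combine 37, 47 → 84
combine 53, 84 → 137
The encoded length is the sum of every internal node's weight: 16 + 37 + 47 + 53 + 84 + 137 = 374 bits.

374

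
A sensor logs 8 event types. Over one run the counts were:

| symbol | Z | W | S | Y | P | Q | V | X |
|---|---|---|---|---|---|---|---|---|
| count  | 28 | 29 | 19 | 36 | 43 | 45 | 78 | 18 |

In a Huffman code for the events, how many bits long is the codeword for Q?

3

Repeatedly merge the two smallest:
X(18) + S(19) → 37
Z(28) + W(29) → 57
Y(36) + 37 → 73
P(43) + Q(45) → 88
57 + 73 → 130
V(78) + 88 → 166
130 + 166 → 296
Q sits 3 levels below the root, so its codeword is 3 bits.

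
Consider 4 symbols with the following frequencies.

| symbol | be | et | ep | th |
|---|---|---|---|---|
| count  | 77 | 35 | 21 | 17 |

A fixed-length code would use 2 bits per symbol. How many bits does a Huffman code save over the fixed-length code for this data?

39

Fixed-length: 2 bits × 150 symbols = 300 bits.
Huffman merges:
combine th(17), ep(21) → 38
combine et(35), 38 → 73
combine 73, be(77) → 150
Huffman total = 38 + 73 + 150 = 261 bits.
Saving = 300 − 261 = 39 bits.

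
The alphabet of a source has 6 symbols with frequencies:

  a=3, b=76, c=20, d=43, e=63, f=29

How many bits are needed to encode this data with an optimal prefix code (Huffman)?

543

Merge the two smallest weights repeatedly:
a(3) + c(20) → 23
23 + f(29) → 52
d(43) + 52 → 95
e(63) + b(76) → 139
95 + 139 → 234
The encoded length is the sum of every internal node's weight: 23 + 52 + 95 + 139 + 234 = 543 bits.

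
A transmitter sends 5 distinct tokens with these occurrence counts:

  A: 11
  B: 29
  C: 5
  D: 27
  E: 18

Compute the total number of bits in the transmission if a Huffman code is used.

Merge the two smallest weights repeatedly:
merge C(5) and A(11): 16
merge 16 and E(18): 34
merge D(27) and B(29): 56
merge 34 and 56: 90
The encoded length is the sum of every internal node's weight: 16 + 34 + 56 + 90 = 196 bits.

196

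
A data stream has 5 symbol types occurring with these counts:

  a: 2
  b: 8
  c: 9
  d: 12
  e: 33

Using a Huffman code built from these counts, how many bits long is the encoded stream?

124

Greedily combine the two least-frequent nodes:
a(2) + b(8) → 10
c(9) + 10 → 19
d(12) + 19 → 31
31 + e(33) → 64
Total encoded bits = sum of merged weights = 10 + 19 + 31 + 64 = 124.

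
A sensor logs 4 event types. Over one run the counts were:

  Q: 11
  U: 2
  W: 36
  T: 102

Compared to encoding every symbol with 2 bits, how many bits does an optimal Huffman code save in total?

Fixed-length: 2 bits × 151 symbols = 302 bits.
Huffman merges:
merge U(2) and Q(11): 13
merge 13 and W(36): 49
merge 49 and T(102): 151
Huffman total = 13 + 49 + 151 = 213 bits.
Saving = 302 − 213 = 89 bits.

89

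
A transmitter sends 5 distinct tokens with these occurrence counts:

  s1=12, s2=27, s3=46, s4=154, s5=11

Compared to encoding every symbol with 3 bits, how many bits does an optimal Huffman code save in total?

Fixed-length: 3 bits × 250 symbols = 750 bits.
Huffman merges:
combine s5(11), s1(12) → 23
combine 23, s2(27) → 50
combine s3(46), 50 → 96
combine 96, s4(154) → 250
Huffman total = 23 + 50 + 96 + 250 = 419 bits.
Saving = 750 − 419 = 331 bits.

331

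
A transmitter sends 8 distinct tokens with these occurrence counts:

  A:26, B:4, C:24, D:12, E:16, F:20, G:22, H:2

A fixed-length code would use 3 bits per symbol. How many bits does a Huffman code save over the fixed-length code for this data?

Fixed-length: 3 bits × 126 symbols = 378 bits.
Huffman merges:
merge H(2) and B(4): 6
merge 6 and D(12): 18
merge E(16) and 18: 34
merge F(20) and G(22): 42
merge C(24) and A(26): 50
merge 34 and 42: 76
merge 50 and 76: 126
Huffman total = 6 + 18 + 34 + 42 + 50 + 76 + 126 = 352 bits.
Saving = 378 − 352 = 26 bits.

26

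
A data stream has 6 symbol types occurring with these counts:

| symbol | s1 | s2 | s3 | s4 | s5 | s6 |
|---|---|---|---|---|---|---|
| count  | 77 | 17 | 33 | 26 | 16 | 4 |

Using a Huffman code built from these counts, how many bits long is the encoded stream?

385

Merge the two smallest weights repeatedly:
combine s6(4), s5(16) → 20
combine s2(17), 20 → 37
combine s4(26), s3(33) → 59
combine 37, 59 → 96
combine s1(77), 96 → 173
Total encoded bits = sum of merged weights = 20 + 37 + 59 + 96 + 173 = 385.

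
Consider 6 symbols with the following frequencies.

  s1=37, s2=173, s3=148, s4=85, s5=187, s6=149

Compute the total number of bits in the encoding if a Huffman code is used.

Greedily combine the two least-frequent nodes:
combine s1(37), s4(85) → 122
combine 122, s3(148) → 270
combine s6(149), s2(173) → 322
combine s5(187), 270 → 457
combine 322, 457 → 779
Each symbol's bit-cost is frequency × depth; summing gives 1950 bits (equivalently 122 + 270 + 322 + 457 + 779).

1950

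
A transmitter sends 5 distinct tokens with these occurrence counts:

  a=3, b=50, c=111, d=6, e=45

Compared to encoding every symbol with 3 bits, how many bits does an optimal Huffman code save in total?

263

Fixed-length: 3 bits × 215 symbols = 645 bits.
Huffman merges:
combine a(3), d(6) → 9
combine 9, e(45) → 54
combine b(50), 54 → 104
combine 104, c(111) → 215
Huffman total = 9 + 54 + 104 + 215 = 382 bits.
Saving = 645 − 382 = 263 bits.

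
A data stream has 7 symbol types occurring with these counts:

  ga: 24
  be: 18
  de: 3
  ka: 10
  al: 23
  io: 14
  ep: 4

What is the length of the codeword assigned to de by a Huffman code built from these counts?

Repeatedly merge the two smallest:
de(3) + ep(4) → 7
7 + ka(10) → 17
io(14) + 17 → 31
be(18) + al(23) → 41
ga(24) + 31 → 55
41 + 55 → 96
de sits 5 levels below the root, so its codeword is 5 bits.

5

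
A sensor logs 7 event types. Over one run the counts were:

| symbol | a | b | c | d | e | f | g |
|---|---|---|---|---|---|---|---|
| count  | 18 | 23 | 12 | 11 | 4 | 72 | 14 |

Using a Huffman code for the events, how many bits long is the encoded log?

Merge the two smallest weights repeatedly:
merge e(4) and d(11): 15
merge c(12) and g(14): 26
merge 15 and a(18): 33
merge b(23) and 26: 49
merge 33 and 49: 82
merge f(72) and 82: 154
Total encoded bits = sum of merged weights = 15 + 26 + 33 + 49 + 82 + 154 = 359.

359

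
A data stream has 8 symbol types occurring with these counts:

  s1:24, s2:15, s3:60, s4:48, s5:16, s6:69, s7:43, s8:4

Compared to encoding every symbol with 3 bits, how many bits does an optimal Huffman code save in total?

Fixed-length: 3 bits × 279 symbols = 837 bits.
Huffman merges:
s8(4) + s2(15) → 19
s5(16) + 19 → 35
s1(24) + 35 → 59
s7(43) + s4(48) → 91
59 + s3(60) → 119
s6(69) + 91 → 160
119 + 160 → 279
Huffman total = 19 + 35 + 59 + 91 + 119 + 160 + 279 = 762 bits.
Saving = 837 − 762 = 75 bits.

75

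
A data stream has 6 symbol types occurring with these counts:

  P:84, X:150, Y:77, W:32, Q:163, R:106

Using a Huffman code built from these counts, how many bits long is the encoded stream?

1523

Merge the two smallest weights repeatedly:
combine W(32), Y(77) → 109
combine P(84), R(106) → 190
combine 109, X(150) → 259
combine Q(163), 190 → 353
combine 259, 353 → 612
Each symbol's bit-cost is frequency × depth; summing gives 1523 bits (equivalently 109 + 190 + 259 + 353 + 612).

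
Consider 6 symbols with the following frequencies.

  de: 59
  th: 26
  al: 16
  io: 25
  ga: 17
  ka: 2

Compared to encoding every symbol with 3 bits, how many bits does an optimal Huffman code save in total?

100

Fixed-length: 3 bits × 145 symbols = 435 bits.
Huffman merges:
ka(2) + al(16) → 18
ga(17) + 18 → 35
io(25) + th(26) → 51
35 + 51 → 86
de(59) + 86 → 145
Huffman total = 18 + 35 + 51 + 86 + 145 = 335 bits.
Saving = 435 − 335 = 100 bits.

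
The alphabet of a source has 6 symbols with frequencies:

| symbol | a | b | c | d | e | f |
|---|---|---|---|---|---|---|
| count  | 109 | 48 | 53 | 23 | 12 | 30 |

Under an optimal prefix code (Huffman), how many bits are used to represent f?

3

Build the tree from the bottom:
merge e(12) and d(23): 35
merge f(30) and 35: 65
merge b(48) and c(53): 101
merge 65 and 101: 166
merge a(109) and 166: 275
f sits 3 levels below the root, so its codeword is 3 bits.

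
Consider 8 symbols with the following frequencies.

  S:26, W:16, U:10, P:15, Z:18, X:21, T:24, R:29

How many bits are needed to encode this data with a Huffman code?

473

Merge the two smallest weights repeatedly:
U(10) + P(15) → 25
W(16) + Z(18) → 34
X(21) + T(24) → 45
25 + S(26) → 51
R(29) + 34 → 63
45 + 51 → 96
63 + 96 → 159
Each symbol's bit-cost is frequency × depth; summing gives 473 bits (equivalently 25 + 34 + 45 + 51 + 63 + 96 + 159).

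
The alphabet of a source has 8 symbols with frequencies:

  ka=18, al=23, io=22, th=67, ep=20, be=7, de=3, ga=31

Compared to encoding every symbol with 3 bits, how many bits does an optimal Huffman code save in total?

Fixed-length: 3 bits × 191 symbols = 573 bits.
Huffman merges:
combine de(3), be(7) → 10
combine 10, ka(18) → 28
combine ep(20), io(22) → 42
combine al(23), 28 → 51
combine ga(31), 42 → 73
combine 51, th(67) → 118
combine 73, 118 → 191
Huffman total = 10 + 28 + 42 + 51 + 73 + 118 + 191 = 513 bits.
Saving = 573 − 513 = 60 bits.

60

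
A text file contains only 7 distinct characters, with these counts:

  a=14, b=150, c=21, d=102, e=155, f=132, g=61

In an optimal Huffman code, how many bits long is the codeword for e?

2

Repeatedly merge the two smallest:
combine a(14), c(21) → 35
combine 35, g(61) → 96
combine 96, d(102) → 198
combine f(132), b(150) → 282
combine e(155), 198 → 353
combine 282, 353 → 635
e sits 2 levels below the root, so its codeword is 2 bits.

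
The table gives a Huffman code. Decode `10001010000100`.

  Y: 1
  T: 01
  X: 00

YXTTXXYX

Read left to right; each codeword is recognised as soon as it completes (prefix code):
  1→Y | 00→X | 01→T | 01→T | 00→X | 00→X | 1→Y | 00→X
Decoded message: YXTTXXYX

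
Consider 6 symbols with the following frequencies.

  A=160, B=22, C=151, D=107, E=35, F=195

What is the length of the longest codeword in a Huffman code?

Merge the two lowest-weight nodes at each step:
B(22) + E(35) → 57
57 + D(107) → 164
C(151) + A(160) → 311
164 + F(195) → 359
311 + 359 → 670
The rarest symbols sit at the bottom; the longest codeword is 4 bits.

4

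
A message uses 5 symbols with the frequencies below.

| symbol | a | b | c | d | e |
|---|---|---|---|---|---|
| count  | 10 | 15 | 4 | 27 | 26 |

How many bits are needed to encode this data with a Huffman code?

178

Greedily combine the two least-frequent nodes:
merge c(4) and a(10): 14
merge 14 and b(15): 29
merge e(26) and d(27): 53
merge 29 and 53: 82
The encoded length is the sum of every internal node's weight: 14 + 29 + 53 + 82 = 178 bits.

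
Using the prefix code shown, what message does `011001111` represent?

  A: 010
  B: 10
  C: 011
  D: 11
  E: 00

CEDD

Read left to right; each codeword is recognised as soon as it completes (prefix code):
  011→C | 00→E | 11→D | 11→D
Decoded message: CEDD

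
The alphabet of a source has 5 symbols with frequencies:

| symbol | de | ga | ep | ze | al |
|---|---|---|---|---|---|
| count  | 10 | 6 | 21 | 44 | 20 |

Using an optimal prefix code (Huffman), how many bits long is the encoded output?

210

Greedily combine the two least-frequent nodes:
combine ga(6), de(10) → 16
combine 16, al(20) → 36
combine ep(21), 36 → 57
combine ze(44), 57 → 101
Each symbol's bit-cost is frequency × depth; summing gives 210 bits (equivalently 16 + 36 + 57 + 101).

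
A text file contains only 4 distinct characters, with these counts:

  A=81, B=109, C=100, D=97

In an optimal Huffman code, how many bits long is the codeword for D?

2

Build the tree from the bottom:
combine A(81), D(97) → 178
combine C(100), B(109) → 209
combine 178, 209 → 387
D's leaf is at depth 2, giving a 2-bit codeword.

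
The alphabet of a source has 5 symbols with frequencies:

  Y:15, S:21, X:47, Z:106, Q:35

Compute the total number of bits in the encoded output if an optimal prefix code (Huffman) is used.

449

Merge the two smallest weights repeatedly:
merge Y(15) and S(21): 36
merge Q(35) and 36: 71
merge X(47) and 71: 118
merge Z(106) and 118: 224
The encoded length is the sum of every internal node's weight: 36 + 71 + 118 + 224 = 449 bits.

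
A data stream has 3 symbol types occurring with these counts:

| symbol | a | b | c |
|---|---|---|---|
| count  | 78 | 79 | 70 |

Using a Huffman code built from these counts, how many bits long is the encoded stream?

Greedily combine the two least-frequent nodes:
merge c(70) and a(78): 148
merge b(79) and 148: 227
Total encoded bits = sum of merged weights = 148 + 227 = 375.

375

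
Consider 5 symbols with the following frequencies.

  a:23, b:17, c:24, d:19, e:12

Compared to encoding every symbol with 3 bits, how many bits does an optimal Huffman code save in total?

Fixed-length: 3 bits × 95 symbols = 285 bits.
Huffman merges:
merge e(12) and b(17): 29
merge d(19) and a(23): 42
merge c(24) and 29: 53
merge 42 and 53: 95
Huffman total = 29 + 42 + 53 + 95 = 219 bits.
Saving = 285 − 219 = 66 bits.

66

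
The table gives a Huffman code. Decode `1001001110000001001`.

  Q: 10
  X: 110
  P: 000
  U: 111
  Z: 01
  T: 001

Read left to right; each codeword is recognised as soon as it completes (prefix code):
  10→Q | 01→Z | 001→T | 110→X | 000→P | 001→T | 001→T
Decoded message: QZTXPTT

QZTXPTT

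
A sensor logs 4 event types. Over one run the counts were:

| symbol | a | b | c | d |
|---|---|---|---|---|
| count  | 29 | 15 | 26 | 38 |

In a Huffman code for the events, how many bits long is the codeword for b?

Repeatedly merge the two smallest:
merge b(15) and c(26): 41
merge a(29) and d(38): 67
merge 41 and 67: 108
b's leaf is at depth 2, giving a 2-bit codeword.

2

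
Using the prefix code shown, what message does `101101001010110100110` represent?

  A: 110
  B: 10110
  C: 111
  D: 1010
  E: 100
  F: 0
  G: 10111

Read left to right; each codeword is recognised as soon as it completes (prefix code):
  10110→B | 100→E | 1010→D | 110→A | 100→E | 110→A
Decoded message: BEDAEA

BEDAEA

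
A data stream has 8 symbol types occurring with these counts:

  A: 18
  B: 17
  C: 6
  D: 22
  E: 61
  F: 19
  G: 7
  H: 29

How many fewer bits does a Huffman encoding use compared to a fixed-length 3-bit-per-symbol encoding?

Fixed-length: 3 bits × 179 symbols = 537 bits.
Huffman merges:
combine C(6), G(7) → 13
combine 13, B(17) → 30
combine A(18), F(19) → 37
combine D(22), H(29) → 51
combine 30, 37 → 67
combine 51, E(61) → 112
combine 67, 112 → 179
Huffman total = 13 + 30 + 37 + 51 + 67 + 112 + 179 = 489 bits.
Saving = 537 − 489 = 48 bits.

48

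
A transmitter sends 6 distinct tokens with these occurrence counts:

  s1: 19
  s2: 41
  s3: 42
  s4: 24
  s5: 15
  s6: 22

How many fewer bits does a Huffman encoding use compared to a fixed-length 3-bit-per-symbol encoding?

Fixed-length: 3 bits × 163 symbols = 489 bits.
Huffman merges:
merge s5(15) and s1(19): 34
merge s6(22) and s4(24): 46
merge 34 and s2(41): 75
merge s3(42) and 46: 88
merge 75 and 88: 163
Huffman total = 34 + 46 + 75 + 88 + 163 = 406 bits.
Saving = 489 − 406 = 83 bits.

83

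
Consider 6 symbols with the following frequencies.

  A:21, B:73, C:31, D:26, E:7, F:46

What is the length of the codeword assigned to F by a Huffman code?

2

Build the tree from the bottom:
E(7) + A(21) → 28
D(26) + 28 → 54
C(31) + F(46) → 77
54 + B(73) → 127
77 + 127 → 204
The subtree containing F is merged 2 times, so code length = 2.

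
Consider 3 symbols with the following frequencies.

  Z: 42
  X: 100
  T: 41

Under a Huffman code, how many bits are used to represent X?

1

Repeatedly merge the two smallest:
merge T(41) and Z(42): 83
merge 83 and X(100): 183
X sits one level below the root: a 1-bit codeword.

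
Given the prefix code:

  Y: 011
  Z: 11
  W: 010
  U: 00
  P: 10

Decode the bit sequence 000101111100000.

Read left to right; each codeword is recognised as soon as it completes (prefix code):
  00→U | 010→W | 11→Z | 11→Z | 10→P | 00→U | 00→U
Decoded message: UWZZPUU

UWZZPUU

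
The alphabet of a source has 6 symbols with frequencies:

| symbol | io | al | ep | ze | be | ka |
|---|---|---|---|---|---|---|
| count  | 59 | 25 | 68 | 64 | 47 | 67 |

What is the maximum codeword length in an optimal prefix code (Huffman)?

3

Merge the two lowest-weight nodes at each step:
al(25) + be(47) → 72
io(59) + ze(64) → 123
ka(67) + ep(68) → 135
72 + 123 → 195
135 + 195 → 330
The first pair merged (al, be) ends up deepest, at depth 3.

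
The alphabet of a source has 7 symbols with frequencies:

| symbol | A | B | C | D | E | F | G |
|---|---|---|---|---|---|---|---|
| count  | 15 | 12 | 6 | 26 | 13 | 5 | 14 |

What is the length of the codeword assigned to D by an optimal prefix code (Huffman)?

2

Huffman merges, smallest pair first:
combine F(5), C(6) → 11
combine 11, B(12) → 23
combine E(13), G(14) → 27
combine A(15), 23 → 38
combine D(26), 27 → 53
combine 38, 53 → 91
D's leaf is at depth 2, giving a 2-bit codeword.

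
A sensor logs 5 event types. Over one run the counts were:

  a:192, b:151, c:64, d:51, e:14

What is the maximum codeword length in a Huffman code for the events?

Merge the two lowest-weight nodes at each step:
merge e(14) and d(51): 65
merge c(64) and 65: 129
merge 129 and b(151): 280
merge a(192) and 280: 472
The rarest symbols sit at the bottom; the longest codeword is 4 bits.

4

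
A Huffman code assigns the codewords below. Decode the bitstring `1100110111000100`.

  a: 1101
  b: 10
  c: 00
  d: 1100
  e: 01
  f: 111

dadec

Read left to right; each codeword is recognised as soon as it completes (prefix code):
  1100→d | 1101→a | 1100→d | 01→e | 00→c
Decoded message: dadec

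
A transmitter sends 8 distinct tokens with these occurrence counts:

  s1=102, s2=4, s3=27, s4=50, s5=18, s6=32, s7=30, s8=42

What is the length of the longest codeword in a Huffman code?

5

Merge the two lowest-weight nodes at each step:
combine s2(4), s5(18) → 22
combine 22, s3(27) → 49
combine s7(30), s6(32) → 62
combine s8(42), 49 → 91
combine s4(50), 62 → 112
combine 91, s1(102) → 193
combine 112, 193 → 305
Maximum depth reached is 5.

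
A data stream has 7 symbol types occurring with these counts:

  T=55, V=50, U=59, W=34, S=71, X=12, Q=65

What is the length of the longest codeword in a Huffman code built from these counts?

4

Merge the two lowest-weight nodes at each step:
X(12) + W(34) → 46
46 + V(50) → 96
T(55) + U(59) → 114
Q(65) + S(71) → 136
96 + 114 → 210
136 + 210 → 346
Maximum depth reached is 4.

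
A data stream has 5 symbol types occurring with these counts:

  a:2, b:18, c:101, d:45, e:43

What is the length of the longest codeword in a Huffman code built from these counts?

4

Merge the two lowest-weight nodes at each step:
combine a(2), b(18) → 20
combine 20, e(43) → 63
combine d(45), 63 → 108
combine c(101), 108 → 209
Maximum depth reached is 4.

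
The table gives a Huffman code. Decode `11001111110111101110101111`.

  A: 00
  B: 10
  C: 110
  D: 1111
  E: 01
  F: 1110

Read left to right; each codeword is recognised as soon as it completes (prefix code):
  110→C | 01→E | 1111→D | 10→B | 1111→D | 01→E | 110→C | 10→B | 1111→D
Decoded message: CEDBDECBD

CEDBDECBD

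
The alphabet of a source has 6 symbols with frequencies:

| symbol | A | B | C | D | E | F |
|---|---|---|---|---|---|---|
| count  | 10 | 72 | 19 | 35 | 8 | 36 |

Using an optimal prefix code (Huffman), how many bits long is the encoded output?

Greedily combine the two least-frequent nodes:
E(8) + A(10) → 18
18 + C(19) → 37
D(35) + F(36) → 71
37 + 71 → 108
B(72) + 108 → 180
The encoded length is the sum of every internal node's weight: 18 + 37 + 71 + 108 + 180 = 414 bits.

414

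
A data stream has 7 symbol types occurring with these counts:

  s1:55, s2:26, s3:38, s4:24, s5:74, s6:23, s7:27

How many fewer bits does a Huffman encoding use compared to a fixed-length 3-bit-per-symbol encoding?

Fixed-length: 3 bits × 267 symbols = 801 bits.
Huffman merges:
s6(23) + s4(24) → 47
s2(26) + s7(27) → 53
s3(38) + 47 → 85
53 + s1(55) → 108
s5(74) + 85 → 159
108 + 159 → 267
Huffman total = 47 + 53 + 85 + 108 + 159 + 267 = 719 bits.
Saving = 801 − 719 = 82 bits.

82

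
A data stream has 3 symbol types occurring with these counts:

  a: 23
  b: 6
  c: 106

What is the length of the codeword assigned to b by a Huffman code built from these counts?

Huffman merges, smallest pair first:
merge b(6) and a(23): 29
merge 29 and c(106): 135
The subtree containing b is merged 2 times, so code length = 2.

2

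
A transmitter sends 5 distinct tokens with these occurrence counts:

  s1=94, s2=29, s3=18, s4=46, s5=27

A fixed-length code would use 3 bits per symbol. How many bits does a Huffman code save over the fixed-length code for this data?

189

Fixed-length: 3 bits × 214 symbols = 642 bits.
Huffman merges:
s3(18) + s5(27) → 45
s2(29) + 45 → 74
s4(46) + 74 → 120
s1(94) + 120 → 214
Huffman total = 45 + 74 + 120 + 214 = 453 bits.
Saving = 642 − 453 = 189 bits.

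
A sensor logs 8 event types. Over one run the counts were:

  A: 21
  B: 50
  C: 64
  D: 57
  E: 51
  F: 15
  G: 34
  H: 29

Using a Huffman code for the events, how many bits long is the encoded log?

Merge the two smallest weights repeatedly:
F(15) + A(21) → 36
H(29) + G(34) → 63
36 + B(50) → 86
E(51) + D(57) → 108
63 + C(64) → 127
86 + 108 → 194
127 + 194 → 321
Total encoded bits = sum of merged weights = 36 + 63 + 86 + 108 + 127 + 194 + 321 = 935.

935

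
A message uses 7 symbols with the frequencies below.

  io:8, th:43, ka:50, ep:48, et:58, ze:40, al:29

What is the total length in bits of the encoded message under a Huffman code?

757

Build the Huffman tree bottom-up:
combine io(8), al(29) → 37
combine 37, ze(40) → 77
combine th(43), ep(48) → 91
combine ka(50), et(58) → 108
combine 77, 91 → 168
combine 108, 168 → 276
Each symbol's bit-cost is frequency × depth; summing gives 757 bits (equivalently 37 + 77 + 91 + 108 + 168 + 276).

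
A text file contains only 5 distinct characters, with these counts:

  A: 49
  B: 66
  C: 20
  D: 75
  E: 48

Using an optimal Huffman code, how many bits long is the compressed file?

Greedily combine the two least-frequent nodes:
merge C(20) and E(48): 68
merge A(49) and B(66): 115
merge 68 and D(75): 143
merge 115 and 143: 258
Total encoded bits = sum of merged weights = 68 + 115 + 143 + 258 = 584.

584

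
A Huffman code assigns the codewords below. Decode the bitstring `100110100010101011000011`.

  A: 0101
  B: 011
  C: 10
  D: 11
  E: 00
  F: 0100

CBFAACEB

Read left to right; each codeword is recognised as soon as it completes (prefix code):
  10→C | 011→B | 0100→F | 0101→A | 0101→A | 10→C | 00→E | 011→B
Decoded message: CBFAACEB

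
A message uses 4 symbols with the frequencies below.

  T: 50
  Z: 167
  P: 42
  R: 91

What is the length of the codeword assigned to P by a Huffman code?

Huffman merges, smallest pair first:
merge P(42) and T(50): 92
merge R(91) and 92: 183
merge Z(167) and 183: 350
The subtree containing P is merged 3 times, so code length = 3.

3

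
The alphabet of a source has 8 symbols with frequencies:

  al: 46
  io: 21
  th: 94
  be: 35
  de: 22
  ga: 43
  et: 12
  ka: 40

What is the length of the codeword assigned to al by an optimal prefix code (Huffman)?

3

Huffman merges, smallest pair first:
combine et(12), io(21) → 33
combine de(22), 33 → 55
combine be(35), ka(40) → 75
combine ga(43), al(46) → 89
combine 55, 75 → 130
combine 89, th(94) → 183
combine 130, 183 → 313
al's leaf is at depth 3, giving a 3-bit codeword.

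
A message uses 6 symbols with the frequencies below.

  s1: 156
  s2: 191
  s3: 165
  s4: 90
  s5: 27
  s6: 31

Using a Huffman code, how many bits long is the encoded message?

1526

Greedily combine the two least-frequent nodes:
merge s5(27) and s6(31): 58
merge 58 and s4(90): 148
merge 148 and s1(156): 304
merge s3(165) and s2(191): 356
merge 304 and 356: 660
The encoded length is the sum of every internal node's weight: 58 + 148 + 304 + 356 + 660 = 1526 bits.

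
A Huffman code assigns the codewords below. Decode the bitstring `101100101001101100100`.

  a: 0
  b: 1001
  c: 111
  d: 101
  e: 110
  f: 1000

Read left to right; each codeword is recognised as soon as it completes (prefix code):
  101→d | 1001→b | 0→a | 1001→b | 101→d | 1001→b | 0→a | 0→a
Decoded message: dbabdbaa

dbabdbaa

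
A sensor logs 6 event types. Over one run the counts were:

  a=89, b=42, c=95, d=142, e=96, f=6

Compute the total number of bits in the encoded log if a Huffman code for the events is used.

Merge the two smallest weights repeatedly:
merge f(6) and b(42): 48
merge 48 and a(89): 137
merge c(95) and e(96): 191
merge 137 and d(142): 279
merge 191 and 279: 470
The encoded length is the sum of every internal node's weight: 48 + 137 + 191 + 279 + 470 = 1125 bits.

1125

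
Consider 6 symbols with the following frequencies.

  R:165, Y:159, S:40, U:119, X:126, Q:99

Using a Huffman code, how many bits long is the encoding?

1800

Greedily combine the two least-frequent nodes:
merge S(40) and Q(99): 139
merge U(119) and X(126): 245
merge 139 and Y(159): 298
merge R(165) and 245: 410
merge 298 and 410: 708
The encoded length is the sum of every internal node's weight: 139 + 245 + 298 + 410 + 708 = 1800 bits.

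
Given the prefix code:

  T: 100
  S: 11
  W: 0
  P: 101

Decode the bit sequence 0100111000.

WTSTW

Read left to right; each codeword is recognised as soon as it completes (prefix code):
  0→W | 100→T | 11→S | 100→T | 0→W
Decoded message: WTSTW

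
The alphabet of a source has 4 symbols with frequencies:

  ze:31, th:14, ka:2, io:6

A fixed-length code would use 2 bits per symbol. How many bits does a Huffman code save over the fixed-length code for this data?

Fixed-length: 2 bits × 53 symbols = 106 bits.
Huffman merges:
combine ka(2), io(6) → 8
combine 8, th(14) → 22
combine 22, ze(31) → 53
Huffman total = 8 + 22 + 53 = 83 bits.
Saving = 106 − 83 = 23 bits.

23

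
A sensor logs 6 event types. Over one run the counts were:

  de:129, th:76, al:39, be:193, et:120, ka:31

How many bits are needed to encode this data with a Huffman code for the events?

Merge the two smallest weights repeatedly:
combine ka(31), al(39) → 70
combine 70, th(76) → 146
combine et(120), de(129) → 249
combine 146, be(193) → 339
combine 249, 339 → 588
Total encoded bits = sum of merged weights = 70 + 146 + 249 + 339 + 588 = 1392.

1392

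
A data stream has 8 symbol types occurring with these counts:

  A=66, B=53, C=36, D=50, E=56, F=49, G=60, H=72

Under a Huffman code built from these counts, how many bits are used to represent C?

Build the tree from the bottom:
merge C(36) and F(49): 85
merge D(50) and B(53): 103
merge E(56) and G(60): 116
merge A(66) and H(72): 138
merge 85 and 103: 188
merge 116 and 138: 254
merge 188 and 254: 442
The subtree containing C is merged 3 times, so code length = 3.

3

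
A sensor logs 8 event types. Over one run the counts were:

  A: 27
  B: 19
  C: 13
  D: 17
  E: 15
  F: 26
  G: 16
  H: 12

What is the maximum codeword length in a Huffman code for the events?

Merge the two lowest-weight nodes at each step:
combine H(12), C(13) → 25
combine E(15), G(16) → 31
combine D(17), B(19) → 36
combine 25, F(26) → 51
combine A(27), 31 → 58
combine 36, 51 → 87
combine 58, 87 → 145
The first pair merged (H, C) ends up deepest, at depth 4.

4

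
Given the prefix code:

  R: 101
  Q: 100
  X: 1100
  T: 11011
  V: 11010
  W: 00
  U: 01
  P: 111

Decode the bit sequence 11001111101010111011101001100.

XPVRTRWX

Read left to right; each codeword is recognised as soon as it completes (prefix code):
  1100→X | 111→P | 11010→V | 101→R | 11011→T | 101→R | 00→W | 1100→X
Decoded message: XPVRTRWX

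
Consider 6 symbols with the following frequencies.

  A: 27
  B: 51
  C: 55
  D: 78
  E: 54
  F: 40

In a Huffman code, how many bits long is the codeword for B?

3

Huffman merges, smallest pair first:
combine A(27), F(40) → 67
combine B(51), E(54) → 105
combine C(55), 67 → 122
combine D(78), 105 → 183
combine 122, 183 → 305
The subtree containing B is merged 3 times, so code length = 3.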